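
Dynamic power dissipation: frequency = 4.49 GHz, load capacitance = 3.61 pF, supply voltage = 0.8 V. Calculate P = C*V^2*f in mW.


Step 1: V^2 = 0.8^2 = 0.64 V^2
Step 2: P = C*V^2*f = 3.61e-12 F * 0.64 * 4.49e9 Hz
Step 3: P = 1.0373696e-02 W
Step 4: P = 10.374 mW

10.374


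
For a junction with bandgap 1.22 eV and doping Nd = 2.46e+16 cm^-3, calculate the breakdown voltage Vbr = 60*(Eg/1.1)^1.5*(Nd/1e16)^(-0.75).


Step 1: Eg/1.1 = 1.22/1.1 = 1.109091
Step 2: (Eg/1.1)^1.5 = 1.109091^1.5 = 1.168021
Step 3: (Nd/1e16)^(-0.75) = (2.46)^(-0.75) = 0.509095
Step 4: Vbr = 60 * 1.168021 * 0.509095 = 35.7 V

35.7


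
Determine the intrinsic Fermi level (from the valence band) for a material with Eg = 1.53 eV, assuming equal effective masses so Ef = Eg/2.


Step 1: For an intrinsic semiconductor, the Fermi level sits at midgap.
Step 2: Ef = Eg / 2 = 1.53 / 2 = 0.765 eV

0.765


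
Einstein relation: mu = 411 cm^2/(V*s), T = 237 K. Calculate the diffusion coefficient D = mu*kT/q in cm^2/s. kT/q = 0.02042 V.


Step 1: D = mu * (kT/q)
Step 2: D = 411 * 0.02042
Step 3: D = 8.39 cm^2/s

8.39


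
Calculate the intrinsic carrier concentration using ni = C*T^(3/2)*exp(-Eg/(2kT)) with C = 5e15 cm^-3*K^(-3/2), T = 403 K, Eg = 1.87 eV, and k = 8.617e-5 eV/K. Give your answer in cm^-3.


Step 1: Compute kT = 8.617e-5 * 403 = 0.03472651 eV
Step 2: Exponent = -Eg/(2kT) = -1.87/(2*0.03472651) = -26.92468
Step 3: T^(3/2) = 403^1.5 = 8090.17
Step 4: ni = 5e15 * 8090.17 * exp(-26.92468) = 8.20e+07 cm^-3

8.20e+07


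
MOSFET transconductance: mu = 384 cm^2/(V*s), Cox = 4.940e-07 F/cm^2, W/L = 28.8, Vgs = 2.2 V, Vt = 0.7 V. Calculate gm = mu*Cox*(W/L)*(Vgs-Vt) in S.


Step 1: Vov = Vgs - Vt = 2.2 - 0.7 = 1.5 V
Step 2: gm = mu * Cox * (W/L) * Vov
Step 3: gm = 384 * 4.940e-07 * 28.8 * 1.5 = 8.19e-03 S

8.19e-03


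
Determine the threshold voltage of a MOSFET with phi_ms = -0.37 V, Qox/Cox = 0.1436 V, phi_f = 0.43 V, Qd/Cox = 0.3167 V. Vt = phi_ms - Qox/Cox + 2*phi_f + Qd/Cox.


Step 1: Vt = phi_ms - Qox/Cox + 2*phi_f + Qd/Cox
Step 2: Vt = -0.37 - 0.1436 + 2*0.43 + 0.3167
Step 3: Vt = -0.37 - 0.1436 + 0.86 + 0.3167
Step 4: Vt = 0.6631 V

0.6631


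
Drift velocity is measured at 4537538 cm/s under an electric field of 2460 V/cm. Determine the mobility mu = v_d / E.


Step 1: mu = v_d / E
Step 2: mu = 4537538 / 2460
Step 3: mu = 1844.53 cm^2/(V*s)

1844.53


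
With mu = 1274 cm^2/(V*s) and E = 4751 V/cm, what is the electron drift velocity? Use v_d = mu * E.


Step 1: v_d = mu * E
Step 2: v_d = 1274 * 4751 = 6052774
Step 3: v_d = 6.05e+06 cm/s

6.05e+06


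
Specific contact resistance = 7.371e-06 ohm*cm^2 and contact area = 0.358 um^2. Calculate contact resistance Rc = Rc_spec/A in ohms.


Step 1: Convert area to cm^2: 0.358 um^2 = 3.5800e-09 cm^2
Step 2: Rc = Rc_spec / A = 7.371e-06 / 3.5800e-09
Step 3: Rc = 2.06e+03 ohms

2.06e+03


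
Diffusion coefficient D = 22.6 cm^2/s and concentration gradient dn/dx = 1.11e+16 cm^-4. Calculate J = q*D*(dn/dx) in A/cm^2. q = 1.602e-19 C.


Step 1: J = q * D * (dn/dx)
Step 2: J = 1.602e-19 * 22.6 * 1.11e+16
Step 3: J = 4.02e-02 A/cm^2

4.02e-02


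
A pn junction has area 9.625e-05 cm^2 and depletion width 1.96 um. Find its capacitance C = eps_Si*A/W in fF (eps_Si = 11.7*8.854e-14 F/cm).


Step 1: eps_Si = 11.7 * 8.854e-14 = 1.035918e-12 F/cm
Step 2: W in cm = 1.96 * 1e-4 = 1.96e-04 cm
Step 3: C = 1.035918e-12 * 9.625e-05 / 1.96e-04 = 5.087097e-13 F
Step 4: C = 508.71 fF

508.71


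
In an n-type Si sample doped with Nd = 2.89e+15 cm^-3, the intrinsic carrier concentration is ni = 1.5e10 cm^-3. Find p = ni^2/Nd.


Step 1: Since Nd >> ni, n ≈ Nd = 2.89e+15 cm^-3
Step 2: p = ni^2 / n = (1.5e10)^2 / 2.89e+15
Step 3: p = 2.25e20 / 2.89e+15 = 7.79e+04 cm^-3

7.79e+04


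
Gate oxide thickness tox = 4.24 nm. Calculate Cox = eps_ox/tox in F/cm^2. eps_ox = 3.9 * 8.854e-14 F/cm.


Step 1: eps_ox = 3.9 * 8.854e-14 = 3.45306e-13 F/cm
Step 2: tox in cm = 4.24 nm * 1e-7 = 4.2400e-07 cm
Step 3: Cox = 3.45306e-13 / 4.2400e-07 = 8.14e-07 F/cm^2

8.14e-07


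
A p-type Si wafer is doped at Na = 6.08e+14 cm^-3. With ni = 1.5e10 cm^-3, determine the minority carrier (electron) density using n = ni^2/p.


Step 1: Majority hole concentration p ≈ Na = 6.08e+14 cm^-3
Step 2: n = ni^2 / Na = (1.5e10)^2 / 6.08e+14
Step 3: n = 3.70e+05 cm^-3

3.70e+05


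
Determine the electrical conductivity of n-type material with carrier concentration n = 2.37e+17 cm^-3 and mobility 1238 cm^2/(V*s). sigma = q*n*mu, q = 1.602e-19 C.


Step 1: sigma = q * n * mu
Step 2: sigma = 1.602e-19 * 2.37e+17 * 1238
Step 3: sigma = 4.700e+01 S/cm

4.700e+01


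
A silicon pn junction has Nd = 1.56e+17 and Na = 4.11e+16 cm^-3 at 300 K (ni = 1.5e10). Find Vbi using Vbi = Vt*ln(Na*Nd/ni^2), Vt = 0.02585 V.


Step 1: Compute Na*Nd/ni^2 = 4.11e+16 * 1.56e+17 / (1.5e10)^2 = 2.8496e+13
Step 2: ln(2.8496e+13) = 30.9808
Step 3: Vbi = 0.02585 * 30.9808 = 0.801 V

0.801


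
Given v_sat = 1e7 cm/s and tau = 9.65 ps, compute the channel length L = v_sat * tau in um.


Step 1: tau in seconds = 9.65 ps * 1e-12 = 9.6500e-12 s
Step 2: L = v_sat * tau = 1e7 * 9.6500e-12 = 9.6500e-05 cm
Step 3: L in um = 9.6500e-05 * 1e4 = 0.965 um

0.965


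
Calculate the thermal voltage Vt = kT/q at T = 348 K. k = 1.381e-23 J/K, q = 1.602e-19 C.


Step 1: kT = 1.381e-23 * 348 = 4.80588e-21 J
Step 2: Vt = kT/q = 4.80588e-21 / 1.602e-19
Step 3: Vt = 0.03 V

0.03


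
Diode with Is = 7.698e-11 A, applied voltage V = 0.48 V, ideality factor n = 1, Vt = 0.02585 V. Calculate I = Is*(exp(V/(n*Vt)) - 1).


Step 1: V/(n*Vt) = 0.48/(1*0.02585) = 18.5687
Step 2: exp(18.5687) = 1.1595e+08
Step 3: I = 7.698e-11 * (1.1595e+08 - 1) = 8.93e-03 A

8.93e-03


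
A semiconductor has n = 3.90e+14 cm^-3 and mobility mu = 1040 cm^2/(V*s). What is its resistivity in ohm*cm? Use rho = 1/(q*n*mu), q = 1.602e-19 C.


Step 1: sigma = q * n * mu = 1.602e-19 * 3.90e+14 * 1040 = 6.49771e-02 S/cm
Step 2: rho = 1 / sigma = 1 / 6.49771e-02 = 15.39 ohm*cm

15.39


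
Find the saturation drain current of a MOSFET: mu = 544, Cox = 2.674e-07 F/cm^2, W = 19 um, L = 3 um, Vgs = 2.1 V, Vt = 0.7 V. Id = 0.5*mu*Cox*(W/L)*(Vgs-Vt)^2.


Step 1: Overdrive voltage Vov = Vgs - Vt = 2.1 - 0.7 = 1.4 V
Step 2: W/L = 19/3 = 6.33333
Step 3: Id = 0.5 * 544 * 2.674e-07 * 6.33333 * 1.4^2
Step 4: Id = 9.03e-04 A

9.03e-04


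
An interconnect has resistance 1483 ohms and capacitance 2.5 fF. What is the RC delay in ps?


Step 1: tau = R * C
Step 2: tau = 1483 * 2.5 fF = 1483 * 2.5e-15 F
Step 3: tau = 3.7075e-12 s = 3.7075 ps

3.7075


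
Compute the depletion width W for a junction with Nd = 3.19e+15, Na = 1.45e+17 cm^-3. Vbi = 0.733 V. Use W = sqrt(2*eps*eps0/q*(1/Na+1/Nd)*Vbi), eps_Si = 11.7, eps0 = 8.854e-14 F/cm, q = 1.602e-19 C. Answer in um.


Step 1: 1/Na + 1/Nd = 1/1.45e+17 + 1/3.19e+15 = 3.20376e-16
Step 2: 2*eps*eps0/q = 2*11.7*8.854e-14/1.602e-19 = 1.293281e+07
Step 3: W^2 = 1.293281e+07 * 3.20376e-16 * 0.733 = 3.03708e-09
Step 4: W = sqrt(3.03708e-09) = 5.511e-05 cm = 0.5511 um

0.5511


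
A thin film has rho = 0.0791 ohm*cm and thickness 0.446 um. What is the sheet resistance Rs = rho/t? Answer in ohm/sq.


Step 1: Convert thickness to cm: t = 0.446 um = 4.4600e-05 cm
Step 2: Rs = rho / t = 0.0791 / 4.4600e-05
Step 3: Rs = 1773.5 ohm/sq

1773.5


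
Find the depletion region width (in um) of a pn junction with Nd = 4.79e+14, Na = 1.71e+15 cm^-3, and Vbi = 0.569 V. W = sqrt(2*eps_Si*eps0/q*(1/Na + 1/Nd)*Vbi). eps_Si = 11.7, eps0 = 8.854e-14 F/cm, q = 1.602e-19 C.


Step 1: 1/Na + 1/Nd = 1/1.71e+15 + 1/4.79e+14 = 2.67248e-15
Step 2: 2*eps*eps0/q = 2*11.7*8.854e-14/1.602e-19 = 1.293281e+07
Step 3: W^2 = 1.293281e+07 * 2.67248e-15 * 0.569 = 1.96662e-08
Step 4: W = sqrt(1.96662e-08) = 1.402e-04 cm = 1.402 um

1.402


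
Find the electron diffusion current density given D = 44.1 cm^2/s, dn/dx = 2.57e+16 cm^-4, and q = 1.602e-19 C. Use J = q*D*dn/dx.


Step 1: J = q * D * (dn/dx)
Step 2: J = 1.602e-19 * 44.1 * 2.57e+16
Step 3: J = 1.82e-01 A/cm^2

1.82e-01


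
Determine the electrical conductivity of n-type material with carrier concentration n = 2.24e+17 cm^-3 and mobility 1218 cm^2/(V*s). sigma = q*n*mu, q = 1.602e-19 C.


Step 1: sigma = q * n * mu
Step 2: sigma = 1.602e-19 * 2.24e+17 * 1218
Step 3: sigma = 4.371e+01 S/cm

4.371e+01


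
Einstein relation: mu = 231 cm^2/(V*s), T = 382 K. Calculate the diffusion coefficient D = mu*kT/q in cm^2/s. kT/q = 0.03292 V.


Step 1: D = mu * (kT/q)
Step 2: D = 231 * 0.03292
Step 3: D = 7.6 cm^2/s

7.6


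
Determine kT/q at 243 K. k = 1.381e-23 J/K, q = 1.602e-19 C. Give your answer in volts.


Step 1: kT = 1.381e-23 * 243 = 3.35583e-21 J
Step 2: Vt = kT/q = 3.35583e-21 / 1.602e-19
Step 3: Vt = 0.02095 V

0.02095


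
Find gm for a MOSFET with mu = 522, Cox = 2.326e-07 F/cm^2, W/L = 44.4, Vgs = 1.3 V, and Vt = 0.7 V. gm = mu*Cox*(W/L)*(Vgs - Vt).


Step 1: Vov = Vgs - Vt = 1.3 - 0.7 = 0.6 V
Step 2: gm = mu * Cox * (W/L) * Vov
Step 3: gm = 522 * 2.326e-07 * 44.4 * 0.6 = 3.23e-03 S

3.23e-03


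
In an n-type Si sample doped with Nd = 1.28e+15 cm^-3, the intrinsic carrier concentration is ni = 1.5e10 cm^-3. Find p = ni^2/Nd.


Step 1: Since Nd >> ni, n ≈ Nd = 1.28e+15 cm^-3
Step 2: p = ni^2 / n = (1.5e10)^2 / 1.28e+15
Step 3: p = 2.25e20 / 1.28e+15 = 1.76e+05 cm^-3

1.76e+05


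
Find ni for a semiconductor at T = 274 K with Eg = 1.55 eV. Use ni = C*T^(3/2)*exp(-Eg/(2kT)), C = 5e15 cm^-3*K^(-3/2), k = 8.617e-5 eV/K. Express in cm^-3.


Step 1: Compute kT = 8.617e-5 * 274 = 0.02361058 eV
Step 2: Exponent = -Eg/(2kT) = -1.55/(2*0.02361058) = -32.82427
Step 3: T^(3/2) = 274^1.5 = 4535.51
Step 4: ni = 5e15 * 4535.51 * exp(-32.82427) = 1.26e+05 cm^-3

1.26e+05


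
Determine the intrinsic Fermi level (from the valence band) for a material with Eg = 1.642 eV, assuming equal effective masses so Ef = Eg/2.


Step 1: For an intrinsic semiconductor, the Fermi level sits at midgap.
Step 2: Ef = Eg / 2 = 1.642 / 2 = 0.821 eV

0.821


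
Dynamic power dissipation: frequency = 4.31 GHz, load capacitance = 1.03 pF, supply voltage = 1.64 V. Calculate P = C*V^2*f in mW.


Step 1: V^2 = 1.64^2 = 2.6896 V^2
Step 2: P = C*V^2*f = 1.03e-12 F * 2.6896 * 4.31e9 Hz
Step 3: P = 1.193994128e-02 W
Step 4: P = 11.94 mW

11.94


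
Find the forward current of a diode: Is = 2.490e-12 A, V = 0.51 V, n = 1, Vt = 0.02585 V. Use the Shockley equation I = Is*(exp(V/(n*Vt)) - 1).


Step 1: V/(n*Vt) = 0.51/(1*0.02585) = 19.7292
Step 2: exp(19.7292) = 3.7007e+08
Step 3: I = 2.490e-12 * (3.7007e+08 - 1) = 9.21e-04 A

9.21e-04


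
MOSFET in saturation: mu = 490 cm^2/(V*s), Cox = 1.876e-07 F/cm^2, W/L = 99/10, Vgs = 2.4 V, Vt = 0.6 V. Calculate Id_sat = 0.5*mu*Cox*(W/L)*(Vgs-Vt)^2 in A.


Step 1: Overdrive voltage Vov = Vgs - Vt = 2.4 - 0.6 = 1.8 V
Step 2: W/L = 99/10 = 9.9
Step 3: Id = 0.5 * 490 * 1.876e-07 * 9.9 * 1.8^2
Step 4: Id = 1.47e-03 A

1.47e-03


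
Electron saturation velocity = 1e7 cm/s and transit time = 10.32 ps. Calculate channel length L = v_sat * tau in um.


Step 1: tau in seconds = 10.32 ps * 1e-12 = 1.0320e-11 s
Step 2: L = v_sat * tau = 1e7 * 1.0320e-11 = 1.0320e-04 cm
Step 3: L in um = 1.0320e-04 * 1e4 = 1.032 um

1.032


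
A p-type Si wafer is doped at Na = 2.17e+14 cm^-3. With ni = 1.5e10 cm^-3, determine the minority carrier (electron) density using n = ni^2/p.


Step 1: Majority hole concentration p ≈ Na = 2.17e+14 cm^-3
Step 2: n = ni^2 / Na = (1.5e10)^2 / 2.17e+14
Step 3: n = 1.04e+06 cm^-3

1.04e+06


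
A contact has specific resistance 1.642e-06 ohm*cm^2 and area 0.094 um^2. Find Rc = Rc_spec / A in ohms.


Step 1: Convert area to cm^2: 0.094 um^2 = 9.4000e-10 cm^2
Step 2: Rc = Rc_spec / A = 1.642e-06 / 9.4000e-10
Step 3: Rc = 1.75e+03 ohms

1.75e+03


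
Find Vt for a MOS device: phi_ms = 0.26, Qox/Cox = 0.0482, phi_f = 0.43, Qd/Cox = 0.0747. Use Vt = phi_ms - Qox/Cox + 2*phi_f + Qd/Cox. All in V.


Step 1: Vt = phi_ms - Qox/Cox + 2*phi_f + Qd/Cox
Step 2: Vt = 0.26 - 0.0482 + 2*0.43 + 0.0747
Step 3: Vt = 0.26 - 0.0482 + 0.86 + 0.0747
Step 4: Vt = 1.1465 V

1.1465


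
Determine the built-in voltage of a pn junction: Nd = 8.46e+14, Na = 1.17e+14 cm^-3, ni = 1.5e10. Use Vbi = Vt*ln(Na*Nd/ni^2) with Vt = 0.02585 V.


Step 1: Compute Na*Nd/ni^2 = 1.17e+14 * 8.46e+14 / (1.5e10)^2 = 4.3992e+08
Step 2: ln(4.3992e+08) = 19.9021
Step 3: Vbi = 0.02585 * 19.9021 = 0.514 V

0.514


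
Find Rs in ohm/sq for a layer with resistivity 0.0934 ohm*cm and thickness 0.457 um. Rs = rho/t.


Step 1: Convert thickness to cm: t = 0.457 um = 4.5700e-05 cm
Step 2: Rs = rho / t = 0.0934 / 4.5700e-05
Step 3: Rs = 2043.8 ohm/sq

2043.8


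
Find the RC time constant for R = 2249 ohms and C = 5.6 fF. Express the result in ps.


Step 1: tau = R * C
Step 2: tau = 2249 * 5.6 fF = 2249 * 5.6e-15 F
Step 3: tau = 1.25944e-11 s = 12.5944 ps

12.5944


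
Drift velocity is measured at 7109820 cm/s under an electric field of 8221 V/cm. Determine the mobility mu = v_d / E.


Step 1: mu = v_d / E
Step 2: mu = 7109820 / 8221
Step 3: mu = 864.84 cm^2/(V*s)

864.84


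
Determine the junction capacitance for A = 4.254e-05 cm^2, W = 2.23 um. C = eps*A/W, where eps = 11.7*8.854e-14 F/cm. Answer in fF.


Step 1: eps_Si = 11.7 * 8.854e-14 = 1.035918e-12 F/cm
Step 2: W in cm = 2.23 * 1e-4 = 2.23e-04 cm
Step 3: C = 1.035918e-12 * 4.254e-05 / 2.23e-04 = 1.976141e-13 F
Step 4: C = 197.61 fF

197.61


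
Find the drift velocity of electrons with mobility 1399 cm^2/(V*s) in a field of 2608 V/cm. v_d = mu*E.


Step 1: v_d = mu * E
Step 2: v_d = 1399 * 2608 = 3648592
Step 3: v_d = 3.65e+06 cm/s

3.65e+06


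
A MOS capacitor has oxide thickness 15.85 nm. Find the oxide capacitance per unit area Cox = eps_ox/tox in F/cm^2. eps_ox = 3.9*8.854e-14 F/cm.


Step 1: eps_ox = 3.9 * 8.854e-14 = 3.45306e-13 F/cm
Step 2: tox in cm = 15.85 nm * 1e-7 = 1.5850e-06 cm
Step 3: Cox = 3.45306e-13 / 1.5850e-06 = 2.18e-07 F/cm^2

2.18e-07


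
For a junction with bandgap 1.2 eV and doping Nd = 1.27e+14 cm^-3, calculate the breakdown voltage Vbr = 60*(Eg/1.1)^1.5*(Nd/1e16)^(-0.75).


Step 1: Eg/1.1 = 1.2/1.1 = 1.090909
Step 2: (Eg/1.1)^1.5 = 1.090909^1.5 = 1.139417
Step 3: (Nd/1e16)^(-0.75) = (0.0127)^(-0.75) = 26.433046
Step 4: Vbr = 60 * 1.139417 * 26.433046 = 1807.1 V

1807.1


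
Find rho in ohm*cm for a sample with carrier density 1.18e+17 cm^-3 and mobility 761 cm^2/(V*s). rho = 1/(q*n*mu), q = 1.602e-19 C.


Step 1: sigma = q * n * mu = 1.602e-19 * 1.18e+17 * 761 = 1.43856e+01 S/cm
Step 2: rho = 1 / sigma = 1 / 1.43856e+01 = 0.06951 ohm*cm

0.06951


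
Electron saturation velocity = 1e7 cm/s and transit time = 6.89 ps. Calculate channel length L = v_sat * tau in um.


Step 1: tau in seconds = 6.89 ps * 1e-12 = 6.8900e-12 s
Step 2: L = v_sat * tau = 1e7 * 6.8900e-12 = 6.8900e-05 cm
Step 3: L in um = 6.8900e-05 * 1e4 = 0.689 um

0.689


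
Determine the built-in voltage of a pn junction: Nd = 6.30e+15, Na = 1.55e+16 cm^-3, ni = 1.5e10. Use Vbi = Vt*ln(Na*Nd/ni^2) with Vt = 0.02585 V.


Step 1: Compute Na*Nd/ni^2 = 1.55e+16 * 6.30e+15 / (1.5e10)^2 = 4.3400e+11
Step 2: ln(4.3400e+11) = 26.7963
Step 3: Vbi = 0.02585 * 26.7963 = 0.693 V

0.693


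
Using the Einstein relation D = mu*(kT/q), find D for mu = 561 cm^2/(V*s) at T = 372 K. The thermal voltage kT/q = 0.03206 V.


Step 1: D = mu * (kT/q)
Step 2: D = 561 * 0.03206
Step 3: D = 17.99 cm^2/s

17.99


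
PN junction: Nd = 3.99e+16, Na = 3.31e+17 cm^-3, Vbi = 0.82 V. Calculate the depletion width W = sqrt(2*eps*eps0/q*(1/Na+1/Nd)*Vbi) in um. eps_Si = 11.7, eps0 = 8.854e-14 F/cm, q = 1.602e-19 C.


Step 1: 1/Na + 1/Nd = 1/3.31e+17 + 1/3.99e+16 = 2.80838e-17
Step 2: 2*eps*eps0/q = 2*11.7*8.854e-14/1.602e-19 = 1.293281e+07
Step 3: W^2 = 1.293281e+07 * 2.80838e-17 * 0.82 = 2.97826e-10
Step 4: W = sqrt(2.97826e-10) = 1.726e-05 cm = 0.1726 um

0.1726


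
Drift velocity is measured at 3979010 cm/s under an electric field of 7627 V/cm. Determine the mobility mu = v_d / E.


Step 1: mu = v_d / E
Step 2: mu = 3979010 / 7627
Step 3: mu = 521.7 cm^2/(V*s)

521.7


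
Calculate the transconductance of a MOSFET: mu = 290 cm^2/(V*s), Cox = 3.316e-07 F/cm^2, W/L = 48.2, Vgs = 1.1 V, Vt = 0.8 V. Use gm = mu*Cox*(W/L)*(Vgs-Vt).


Step 1: Vov = Vgs - Vt = 1.1 - 0.8 = 0.3 V
Step 2: gm = mu * Cox * (W/L) * Vov
Step 3: gm = 290 * 3.316e-07 * 48.2 * 0.3 = 1.39e-03 S

1.39e-03


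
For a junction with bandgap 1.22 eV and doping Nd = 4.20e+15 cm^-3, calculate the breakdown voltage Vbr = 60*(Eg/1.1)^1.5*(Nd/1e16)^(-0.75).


Step 1: Eg/1.1 = 1.22/1.1 = 1.109091
Step 2: (Eg/1.1)^1.5 = 1.109091^1.5 = 1.168021
Step 3: (Nd/1e16)^(-0.75) = (0.42)^(-0.75) = 1.916739
Step 4: Vbr = 60 * 1.168021 * 1.916739 = 134.3 V

134.3


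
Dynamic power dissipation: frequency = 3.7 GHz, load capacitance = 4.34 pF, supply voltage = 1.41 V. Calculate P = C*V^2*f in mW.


Step 1: V^2 = 1.41^2 = 1.9881 V^2
Step 2: P = C*V^2*f = 4.34e-12 F * 1.9881 * 3.7e9 Hz
Step 3: P = 3.19249098e-02 W
Step 4: P = 31.925 mW

31.925


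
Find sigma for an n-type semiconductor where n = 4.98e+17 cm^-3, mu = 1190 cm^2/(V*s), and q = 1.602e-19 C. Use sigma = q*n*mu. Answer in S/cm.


Step 1: sigma = q * n * mu
Step 2: sigma = 1.602e-19 * 4.98e+17 * 1190
Step 3: sigma = 9.494e+01 S/cm

9.494e+01


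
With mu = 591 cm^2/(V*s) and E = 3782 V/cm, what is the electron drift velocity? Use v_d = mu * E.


Step 1: v_d = mu * E
Step 2: v_d = 591 * 3782 = 2235162
Step 3: v_d = 2.24e+06 cm/s

2.24e+06


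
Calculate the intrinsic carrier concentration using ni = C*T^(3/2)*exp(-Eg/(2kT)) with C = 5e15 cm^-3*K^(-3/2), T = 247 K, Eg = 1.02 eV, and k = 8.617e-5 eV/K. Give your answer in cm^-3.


Step 1: Compute kT = 8.617e-5 * 247 = 0.02128399 eV
Step 2: Exponent = -Eg/(2kT) = -1.02/(2*0.02128399) = -23.96167
Step 3: T^(3/2) = 247^1.5 = 3881.91
Step 4: ni = 5e15 * 3881.91 * exp(-23.96167) = 7.61e+08 cm^-3

7.61e+08


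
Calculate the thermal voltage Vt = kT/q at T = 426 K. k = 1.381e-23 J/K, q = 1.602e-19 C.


Step 1: kT = 1.381e-23 * 426 = 5.88306e-21 J
Step 2: Vt = kT/q = 5.88306e-21 / 1.602e-19
Step 3: Vt = 0.03672 V

0.03672


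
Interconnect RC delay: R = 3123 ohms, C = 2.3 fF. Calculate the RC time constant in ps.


Step 1: tau = R * C
Step 2: tau = 3123 * 2.3 fF = 3123 * 2.3e-15 F
Step 3: tau = 7.1829e-12 s = 7.1829 ps

7.1829


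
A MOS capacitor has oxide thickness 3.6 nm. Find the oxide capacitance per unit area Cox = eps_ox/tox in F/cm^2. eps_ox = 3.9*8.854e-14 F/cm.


Step 1: eps_ox = 3.9 * 8.854e-14 = 3.45306e-13 F/cm
Step 2: tox in cm = 3.6 nm * 1e-7 = 3.6000e-07 cm
Step 3: Cox = 3.45306e-13 / 3.6000e-07 = 9.59e-07 F/cm^2

9.59e-07


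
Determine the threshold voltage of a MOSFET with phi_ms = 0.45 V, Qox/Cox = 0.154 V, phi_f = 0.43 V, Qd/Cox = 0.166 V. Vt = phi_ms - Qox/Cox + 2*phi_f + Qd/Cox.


Step 1: Vt = phi_ms - Qox/Cox + 2*phi_f + Qd/Cox
Step 2: Vt = 0.45 - 0.154 + 2*0.43 + 0.166
Step 3: Vt = 0.45 - 0.154 + 0.86 + 0.166
Step 4: Vt = 1.322 V

1.322


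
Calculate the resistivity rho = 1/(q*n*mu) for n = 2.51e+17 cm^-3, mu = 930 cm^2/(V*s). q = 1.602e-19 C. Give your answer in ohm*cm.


Step 1: sigma = q * n * mu = 1.602e-19 * 2.51e+17 * 930 = 3.73955e+01 S/cm
Step 2: rho = 1 / sigma = 1 / 3.73955e+01 = 0.02674 ohm*cm

0.02674


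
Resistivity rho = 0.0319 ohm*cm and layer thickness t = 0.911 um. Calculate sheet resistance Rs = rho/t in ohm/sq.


Step 1: Convert thickness to cm: t = 0.911 um = 9.1100e-05 cm
Step 2: Rs = rho / t = 0.0319 / 9.1100e-05
Step 3: Rs = 350.2 ohm/sq

350.2


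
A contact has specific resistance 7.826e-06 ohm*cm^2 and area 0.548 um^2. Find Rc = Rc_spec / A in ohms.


Step 1: Convert area to cm^2: 0.548 um^2 = 5.4800e-09 cm^2
Step 2: Rc = Rc_spec / A = 7.826e-06 / 5.4800e-09
Step 3: Rc = 1.43e+03 ohms

1.43e+03


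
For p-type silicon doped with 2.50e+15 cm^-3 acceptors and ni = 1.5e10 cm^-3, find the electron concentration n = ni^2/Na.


Step 1: Majority hole concentration p ≈ Na = 2.50e+15 cm^-3
Step 2: n = ni^2 / Na = (1.5e10)^2 / 2.50e+15
Step 3: n = 9.00e+04 cm^-3

9.00e+04


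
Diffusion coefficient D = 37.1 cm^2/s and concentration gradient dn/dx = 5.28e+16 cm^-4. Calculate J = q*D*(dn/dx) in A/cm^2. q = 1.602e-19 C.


Step 1: J = q * D * (dn/dx)
Step 2: J = 1.602e-19 * 37.1 * 5.28e+16
Step 3: J = 3.14e-01 A/cm^2

3.14e-01


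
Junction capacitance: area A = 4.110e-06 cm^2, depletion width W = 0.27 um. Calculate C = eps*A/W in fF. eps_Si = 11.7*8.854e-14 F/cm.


Step 1: eps_Si = 11.7 * 8.854e-14 = 1.035918e-12 F/cm
Step 2: W in cm = 0.27 * 1e-4 = 2.70e-05 cm
Step 3: C = 1.035918e-12 * 4.110e-06 / 2.70e-05 = 1.576897e-13 F
Step 4: C = 157.69 fF

157.69


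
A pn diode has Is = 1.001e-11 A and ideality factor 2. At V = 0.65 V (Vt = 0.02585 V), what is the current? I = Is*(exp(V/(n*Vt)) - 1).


Step 1: V/(n*Vt) = 0.65/(2*0.02585) = 12.5725
Step 2: exp(12.5725) = 2.8851e+05
Step 3: I = 1.001e-11 * (2.8851e+05 - 1) = 2.89e-06 A

2.89e-06


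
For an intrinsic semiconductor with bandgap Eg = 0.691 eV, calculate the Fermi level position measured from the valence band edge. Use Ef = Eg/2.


Step 1: For an intrinsic semiconductor, the Fermi level sits at midgap.
Step 2: Ef = Eg / 2 = 0.691 / 2 = 0.3455 eV

0.3455


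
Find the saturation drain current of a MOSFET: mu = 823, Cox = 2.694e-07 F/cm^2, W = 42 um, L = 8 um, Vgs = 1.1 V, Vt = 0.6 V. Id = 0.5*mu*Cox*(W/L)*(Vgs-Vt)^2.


Step 1: Overdrive voltage Vov = Vgs - Vt = 1.1 - 0.6 = 0.5 V
Step 2: W/L = 42/8 = 5.25
Step 3: Id = 0.5 * 823 * 2.694e-07 * 5.25 * 0.5^2
Step 4: Id = 1.46e-04 A

1.46e-04


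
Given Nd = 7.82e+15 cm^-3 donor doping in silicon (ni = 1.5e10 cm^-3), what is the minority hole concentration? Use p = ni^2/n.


Step 1: Since Nd >> ni, n ≈ Nd = 7.82e+15 cm^-3
Step 2: p = ni^2 / n = (1.5e10)^2 / 7.82e+15
Step 3: p = 2.25e20 / 7.82e+15 = 2.88e+04 cm^-3

2.88e+04


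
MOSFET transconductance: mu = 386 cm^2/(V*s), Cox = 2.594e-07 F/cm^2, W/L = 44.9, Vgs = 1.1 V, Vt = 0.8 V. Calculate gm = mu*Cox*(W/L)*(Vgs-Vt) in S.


Step 1: Vov = Vgs - Vt = 1.1 - 0.8 = 0.3 V
Step 2: gm = mu * Cox * (W/L) * Vov
Step 3: gm = 386 * 2.594e-07 * 44.9 * 0.3 = 1.35e-03 S

1.35e-03


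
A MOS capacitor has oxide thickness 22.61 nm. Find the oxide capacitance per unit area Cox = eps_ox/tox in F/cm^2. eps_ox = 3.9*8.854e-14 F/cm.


Step 1: eps_ox = 3.9 * 8.854e-14 = 3.45306e-13 F/cm
Step 2: tox in cm = 22.61 nm * 1e-7 = 2.2610e-06 cm
Step 3: Cox = 3.45306e-13 / 2.2610e-06 = 1.53e-07 F/cm^2

1.53e-07


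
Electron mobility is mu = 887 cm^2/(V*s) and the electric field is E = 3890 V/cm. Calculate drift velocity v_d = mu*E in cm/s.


Step 1: v_d = mu * E
Step 2: v_d = 887 * 3890 = 3450430
Step 3: v_d = 3.45e+06 cm/s

3.45e+06


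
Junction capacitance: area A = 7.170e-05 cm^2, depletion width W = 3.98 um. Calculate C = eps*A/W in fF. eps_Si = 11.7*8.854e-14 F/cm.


Step 1: eps_Si = 11.7 * 8.854e-14 = 1.035918e-12 F/cm
Step 2: W in cm = 3.98 * 1e-4 = 3.98e-04 cm
Step 3: C = 1.035918e-12 * 7.170e-05 / 3.98e-04 = 1.866214e-13 F
Step 4: C = 186.62 fF

186.62


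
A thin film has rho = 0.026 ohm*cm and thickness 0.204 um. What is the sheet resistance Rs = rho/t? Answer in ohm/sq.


Step 1: Convert thickness to cm: t = 0.204 um = 2.0400e-05 cm
Step 2: Rs = rho / t = 0.026 / 2.0400e-05
Step 3: Rs = 1274.5 ohm/sq

1274.5


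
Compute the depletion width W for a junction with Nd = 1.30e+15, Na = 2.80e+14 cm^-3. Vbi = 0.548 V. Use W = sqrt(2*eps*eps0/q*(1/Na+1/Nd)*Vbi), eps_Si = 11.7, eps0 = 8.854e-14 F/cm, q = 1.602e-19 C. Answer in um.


Step 1: 1/Na + 1/Nd = 1/2.80e+14 + 1/1.30e+15 = 4.34066e-15
Step 2: 2*eps*eps0/q = 2*11.7*8.854e-14/1.602e-19 = 1.293281e+07
Step 3: W^2 = 1.293281e+07 * 4.34066e-15 * 0.548 = 3.07630e-08
Step 4: W = sqrt(3.07630e-08) = 1.754e-04 cm = 1.754 um

1.754


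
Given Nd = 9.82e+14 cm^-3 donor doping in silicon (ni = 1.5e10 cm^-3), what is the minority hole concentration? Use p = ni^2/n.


Step 1: Since Nd >> ni, n ≈ Nd = 9.82e+14 cm^-3
Step 2: p = ni^2 / n = (1.5e10)^2 / 9.82e+14
Step 3: p = 2.25e20 / 9.82e+14 = 2.29e+05 cm^-3

2.29e+05


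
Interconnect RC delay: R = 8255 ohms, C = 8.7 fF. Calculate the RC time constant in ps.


Step 1: tau = R * C
Step 2: tau = 8255 * 8.7 fF = 8255 * 8.7e-15 F
Step 3: tau = 7.18185e-11 s = 71.8185 ps

71.8185


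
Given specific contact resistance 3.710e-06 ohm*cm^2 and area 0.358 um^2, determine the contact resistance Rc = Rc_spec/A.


Step 1: Convert area to cm^2: 0.358 um^2 = 3.5800e-09 cm^2
Step 2: Rc = Rc_spec / A = 3.710e-06 / 3.5800e-09
Step 3: Rc = 1.04e+03 ohms

1.04e+03


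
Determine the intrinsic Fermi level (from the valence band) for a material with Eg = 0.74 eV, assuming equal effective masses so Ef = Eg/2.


Step 1: For an intrinsic semiconductor, the Fermi level sits at midgap.
Step 2: Ef = Eg / 2 = 0.74 / 2 = 0.37 eV

0.37


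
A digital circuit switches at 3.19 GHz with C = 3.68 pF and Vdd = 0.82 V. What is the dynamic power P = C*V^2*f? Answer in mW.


Step 1: V^2 = 0.82^2 = 0.6724 V^2
Step 2: P = C*V^2*f = 3.68e-12 F * 0.6724 * 3.19e9 Hz
Step 3: P = 7.89343808e-03 W
Step 4: P = 7.893 mW

7.893


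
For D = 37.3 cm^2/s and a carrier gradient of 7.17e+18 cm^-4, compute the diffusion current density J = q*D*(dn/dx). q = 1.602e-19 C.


Step 1: J = q * D * (dn/dx)
Step 2: J = 1.602e-19 * 37.3 * 7.17e+18
Step 3: J = 4.28e+01 A/cm^2

4.28e+01


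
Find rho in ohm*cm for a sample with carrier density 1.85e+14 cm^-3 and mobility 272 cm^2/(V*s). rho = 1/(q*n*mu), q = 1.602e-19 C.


Step 1: sigma = q * n * mu = 1.602e-19 * 1.85e+14 * 272 = 8.06126e-03 S/cm
Step 2: rho = 1 / sigma = 1 / 8.06126e-03 = 124.1 ohm*cm

124.1


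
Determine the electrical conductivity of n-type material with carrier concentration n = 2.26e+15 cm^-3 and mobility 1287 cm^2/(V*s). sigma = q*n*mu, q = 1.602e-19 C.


Step 1: sigma = q * n * mu
Step 2: sigma = 1.602e-19 * 2.26e+15 * 1287
Step 3: sigma = 4.660e-01 S/cm

4.660e-01


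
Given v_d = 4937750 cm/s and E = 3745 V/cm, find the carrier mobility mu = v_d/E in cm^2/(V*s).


Step 1: mu = v_d / E
Step 2: mu = 4937750 / 3745
Step 3: mu = 1318.49 cm^2/(V*s)

1318.49


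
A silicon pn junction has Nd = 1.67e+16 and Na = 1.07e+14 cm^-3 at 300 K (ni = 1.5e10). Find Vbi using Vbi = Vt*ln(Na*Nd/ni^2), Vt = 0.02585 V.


Step 1: Compute Na*Nd/ni^2 = 1.07e+14 * 1.67e+16 / (1.5e10)^2 = 7.9418e+09
Step 2: ln(7.9418e+09) = 22.7954
Step 3: Vbi = 0.02585 * 22.7954 = 0.589 V

0.589


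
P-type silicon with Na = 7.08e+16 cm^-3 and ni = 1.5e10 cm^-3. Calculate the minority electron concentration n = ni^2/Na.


Step 1: Majority hole concentration p ≈ Na = 7.08e+16 cm^-3
Step 2: n = ni^2 / Na = (1.5e10)^2 / 7.08e+16
Step 3: n = 3.18e+03 cm^-3

3.18e+03


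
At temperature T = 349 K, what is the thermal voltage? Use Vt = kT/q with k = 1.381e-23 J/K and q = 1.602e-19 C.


Step 1: kT = 1.381e-23 * 349 = 4.81969e-21 J
Step 2: Vt = kT/q = 4.81969e-21 / 1.602e-19
Step 3: Vt = 0.03009 V

0.03009


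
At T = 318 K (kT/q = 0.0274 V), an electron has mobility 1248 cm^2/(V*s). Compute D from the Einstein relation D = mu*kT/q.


Step 1: D = mu * (kT/q)
Step 2: D = 1248 * 0.0274
Step 3: D = 34.2 cm^2/s

34.2


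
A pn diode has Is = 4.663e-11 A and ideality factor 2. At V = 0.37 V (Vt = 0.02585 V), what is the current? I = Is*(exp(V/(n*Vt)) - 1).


Step 1: V/(n*Vt) = 0.37/(2*0.02585) = 7.1567
Step 2: exp(7.1567) = 1.2827e+03
Step 3: I = 4.663e-11 * (1.2827e+03 - 1) = 5.98e-08 A

5.98e-08


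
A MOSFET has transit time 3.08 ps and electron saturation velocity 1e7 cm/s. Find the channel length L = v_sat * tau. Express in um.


Step 1: tau in seconds = 3.08 ps * 1e-12 = 3.0800e-12 s
Step 2: L = v_sat * tau = 1e7 * 3.0800e-12 = 3.0800e-05 cm
Step 3: L in um = 3.0800e-05 * 1e4 = 0.308 um

0.308


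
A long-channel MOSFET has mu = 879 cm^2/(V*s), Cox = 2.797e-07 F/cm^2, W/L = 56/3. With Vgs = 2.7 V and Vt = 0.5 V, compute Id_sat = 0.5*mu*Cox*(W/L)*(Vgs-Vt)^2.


Step 1: Overdrive voltage Vov = Vgs - Vt = 2.7 - 0.5 = 2.2 V
Step 2: W/L = 56/3 = 18.6667
Step 3: Id = 0.5 * 879 * 2.797e-07 * 18.6667 * 2.2^2
Step 4: Id = 1.11e-02 A

1.11e-02


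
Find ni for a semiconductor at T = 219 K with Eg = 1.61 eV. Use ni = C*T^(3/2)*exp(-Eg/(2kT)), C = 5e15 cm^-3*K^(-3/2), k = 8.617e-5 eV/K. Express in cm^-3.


Step 1: Compute kT = 8.617e-5 * 219 = 0.01887123 eV
Step 2: Exponent = -Eg/(2kT) = -1.61/(2*0.01887123) = -42.65753
Step 3: T^(3/2) = 219^1.5 = 3240.90
Step 4: ni = 5e15 * 3240.90 * exp(-42.65753) = 4.83e+00 cm^-3

4.83e+00


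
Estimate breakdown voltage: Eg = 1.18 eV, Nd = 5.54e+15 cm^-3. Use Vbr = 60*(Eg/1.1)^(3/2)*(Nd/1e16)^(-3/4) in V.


Step 1: Eg/1.1 = 1.18/1.1 = 1.072727
Step 2: (Eg/1.1)^1.5 = 1.072727^1.5 = 1.111051
Step 3: (Nd/1e16)^(-0.75) = (0.554)^(-0.75) = 1.557283
Step 4: Vbr = 60 * 1.111051 * 1.557283 = 103.8 V

103.8


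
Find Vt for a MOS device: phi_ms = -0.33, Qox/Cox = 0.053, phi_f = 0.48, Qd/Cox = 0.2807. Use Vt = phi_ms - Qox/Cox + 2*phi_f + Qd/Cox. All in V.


Step 1: Vt = phi_ms - Qox/Cox + 2*phi_f + Qd/Cox
Step 2: Vt = -0.33 - 0.053 + 2*0.48 + 0.2807
Step 3: Vt = -0.33 - 0.053 + 0.96 + 0.2807
Step 4: Vt = 0.8577 V

0.8577


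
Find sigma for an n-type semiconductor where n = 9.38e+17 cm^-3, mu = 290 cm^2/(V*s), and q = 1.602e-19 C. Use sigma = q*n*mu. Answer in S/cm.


Step 1: sigma = q * n * mu
Step 2: sigma = 1.602e-19 * 9.38e+17 * 290
Step 3: sigma = 4.358e+01 S/cm

4.358e+01


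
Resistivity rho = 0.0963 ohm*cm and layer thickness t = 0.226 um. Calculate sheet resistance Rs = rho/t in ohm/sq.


Step 1: Convert thickness to cm: t = 0.226 um = 2.2600e-05 cm
Step 2: Rs = rho / t = 0.0963 / 2.2600e-05
Step 3: Rs = 4261.1 ohm/sq

4261.1


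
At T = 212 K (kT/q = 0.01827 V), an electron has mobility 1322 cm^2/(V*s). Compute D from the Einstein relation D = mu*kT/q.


Step 1: D = mu * (kT/q)
Step 2: D = 1322 * 0.01827
Step 3: D = 24.15 cm^2/s

24.15


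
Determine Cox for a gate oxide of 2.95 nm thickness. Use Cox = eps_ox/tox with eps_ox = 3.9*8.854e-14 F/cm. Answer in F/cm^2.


Step 1: eps_ox = 3.9 * 8.854e-14 = 3.45306e-13 F/cm
Step 2: tox in cm = 2.95 nm * 1e-7 = 2.9500e-07 cm
Step 3: Cox = 3.45306e-13 / 2.9500e-07 = 1.17e-06 F/cm^2

1.17e-06


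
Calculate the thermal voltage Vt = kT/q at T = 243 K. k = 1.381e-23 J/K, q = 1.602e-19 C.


Step 1: kT = 1.381e-23 * 243 = 3.35583e-21 J
Step 2: Vt = kT/q = 3.35583e-21 / 1.602e-19
Step 3: Vt = 0.02095 V

0.02095


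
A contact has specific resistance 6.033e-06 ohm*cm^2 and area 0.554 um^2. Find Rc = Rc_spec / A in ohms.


Step 1: Convert area to cm^2: 0.554 um^2 = 5.5400e-09 cm^2
Step 2: Rc = Rc_spec / A = 6.033e-06 / 5.5400e-09
Step 3: Rc = 1.09e+03 ohms

1.09e+03


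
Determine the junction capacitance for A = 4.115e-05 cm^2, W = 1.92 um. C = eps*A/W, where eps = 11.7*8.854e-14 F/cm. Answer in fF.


Step 1: eps_Si = 11.7 * 8.854e-14 = 1.035918e-12 F/cm
Step 2: W in cm = 1.92 * 1e-4 = 1.92e-04 cm
Step 3: C = 1.035918e-12 * 4.115e-05 / 1.92e-04 = 2.220210e-13 F
Step 4: C = 222.02 fF

222.02


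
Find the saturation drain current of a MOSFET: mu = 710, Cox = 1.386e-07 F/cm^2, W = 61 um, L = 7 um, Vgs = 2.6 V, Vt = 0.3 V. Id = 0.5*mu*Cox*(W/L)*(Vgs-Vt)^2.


Step 1: Overdrive voltage Vov = Vgs - Vt = 2.6 - 0.3 = 2.3 V
Step 2: W/L = 61/7 = 8.71429
Step 3: Id = 0.5 * 710 * 1.386e-07 * 8.71429 * 2.3^2
Step 4: Id = 2.27e-03 A

2.27e-03


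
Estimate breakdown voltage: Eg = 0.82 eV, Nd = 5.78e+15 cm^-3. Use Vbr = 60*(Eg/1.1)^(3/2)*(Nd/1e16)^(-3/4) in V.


Step 1: Eg/1.1 = 0.82/1.1 = 0.745455
Step 2: (Eg/1.1)^1.5 = 0.745455^1.5 = 0.643624
Step 3: (Nd/1e16)^(-0.75) = (0.578)^(-0.75) = 1.508531
Step 4: Vbr = 60 * 0.643624 * 1.508531 = 58.3 V

58.3


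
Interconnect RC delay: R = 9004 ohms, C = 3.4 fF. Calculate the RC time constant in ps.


Step 1: tau = R * C
Step 2: tau = 9004 * 3.4 fF = 9004 * 3.4e-15 F
Step 3: tau = 3.06136e-11 s = 30.6136 ps

30.6136


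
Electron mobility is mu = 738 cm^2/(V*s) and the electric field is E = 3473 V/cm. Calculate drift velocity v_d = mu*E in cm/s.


Step 1: v_d = mu * E
Step 2: v_d = 738 * 3473 = 2563074
Step 3: v_d = 2.56e+06 cm/s

2.56e+06


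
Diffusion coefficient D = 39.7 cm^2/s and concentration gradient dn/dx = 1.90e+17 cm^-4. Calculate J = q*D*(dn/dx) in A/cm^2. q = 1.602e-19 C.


Step 1: J = q * D * (dn/dx)
Step 2: J = 1.602e-19 * 39.7 * 1.90e+17
Step 3: J = 1.21e+00 A/cm^2

1.21e+00


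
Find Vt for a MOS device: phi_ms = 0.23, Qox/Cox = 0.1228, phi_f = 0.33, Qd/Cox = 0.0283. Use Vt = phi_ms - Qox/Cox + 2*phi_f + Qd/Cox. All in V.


Step 1: Vt = phi_ms - Qox/Cox + 2*phi_f + Qd/Cox
Step 2: Vt = 0.23 - 0.1228 + 2*0.33 + 0.0283
Step 3: Vt = 0.23 - 0.1228 + 0.66 + 0.0283
Step 4: Vt = 0.7955 V

0.7955


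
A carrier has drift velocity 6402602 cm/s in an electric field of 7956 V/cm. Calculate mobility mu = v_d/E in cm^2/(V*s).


Step 1: mu = v_d / E
Step 2: mu = 6402602 / 7956
Step 3: mu = 804.75 cm^2/(V*s)

804.75


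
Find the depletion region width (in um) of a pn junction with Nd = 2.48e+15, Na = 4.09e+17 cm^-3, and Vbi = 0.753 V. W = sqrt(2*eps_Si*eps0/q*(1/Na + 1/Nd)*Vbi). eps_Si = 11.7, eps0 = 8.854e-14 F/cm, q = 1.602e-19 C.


Step 1: 1/Na + 1/Nd = 1/4.09e+17 + 1/2.48e+15 = 4.05671e-16
Step 2: 2*eps*eps0/q = 2*11.7*8.854e-14/1.602e-19 = 1.293281e+07
Step 3: W^2 = 1.293281e+07 * 4.05671e-16 * 0.753 = 3.95059e-09
Step 4: W = sqrt(3.95059e-09) = 6.285e-05 cm = 0.6285 um

0.6285


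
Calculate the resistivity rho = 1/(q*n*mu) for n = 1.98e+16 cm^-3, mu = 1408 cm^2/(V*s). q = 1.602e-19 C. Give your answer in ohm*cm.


Step 1: sigma = q * n * mu = 1.602e-19 * 1.98e+16 * 1408 = 4.46612e+00 S/cm
Step 2: rho = 1 / sigma = 1 / 4.46612e+00 = 0.2239 ohm*cm

0.2239


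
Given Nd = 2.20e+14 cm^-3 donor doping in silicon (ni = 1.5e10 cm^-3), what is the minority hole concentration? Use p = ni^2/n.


Step 1: Since Nd >> ni, n ≈ Nd = 2.20e+14 cm^-3
Step 2: p = ni^2 / n = (1.5e10)^2 / 2.20e+14
Step 3: p = 2.25e20 / 2.20e+14 = 1.02e+06 cm^-3

1.02e+06


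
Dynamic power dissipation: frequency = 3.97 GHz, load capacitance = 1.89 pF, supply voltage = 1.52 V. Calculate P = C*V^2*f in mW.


Step 1: V^2 = 1.52^2 = 2.3104 V^2
Step 2: P = C*V^2*f = 1.89e-12 F * 2.3104 * 3.97e9 Hz
Step 3: P = 1.733562432e-02 W
Step 4: P = 17.336 mW

17.336


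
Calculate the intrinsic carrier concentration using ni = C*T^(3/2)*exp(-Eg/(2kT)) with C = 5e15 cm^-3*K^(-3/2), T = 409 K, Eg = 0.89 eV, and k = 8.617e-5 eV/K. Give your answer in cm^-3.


Step 1: Compute kT = 8.617e-5 * 409 = 0.03524353 eV
Step 2: Exponent = -Eg/(2kT) = -0.89/(2*0.03524353) = -12.62643
Step 3: T^(3/2) = 409^1.5 = 8271.51
Step 4: ni = 5e15 * 8271.51 * exp(-12.62643) = 1.36e+14 cm^-3

1.36e+14


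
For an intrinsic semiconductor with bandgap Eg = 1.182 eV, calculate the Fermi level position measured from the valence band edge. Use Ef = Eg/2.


Step 1: For an intrinsic semiconductor, the Fermi level sits at midgap.
Step 2: Ef = Eg / 2 = 1.182 / 2 = 0.591 eV

0.591


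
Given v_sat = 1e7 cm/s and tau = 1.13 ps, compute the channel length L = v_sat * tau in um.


Step 1: tau in seconds = 1.13 ps * 1e-12 = 1.1300e-12 s
Step 2: L = v_sat * tau = 1e7 * 1.1300e-12 = 1.1300e-05 cm
Step 3: L in um = 1.1300e-05 * 1e4 = 0.113 um

0.113


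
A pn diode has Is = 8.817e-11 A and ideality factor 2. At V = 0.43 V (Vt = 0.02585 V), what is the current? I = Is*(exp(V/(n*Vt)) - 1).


Step 1: V/(n*Vt) = 0.43/(2*0.02585) = 8.3172
Step 2: exp(8.3172) = 4.0937e+03
Step 3: I = 8.817e-11 * (4.0937e+03 - 1) = 3.61e-07 A

3.61e-07


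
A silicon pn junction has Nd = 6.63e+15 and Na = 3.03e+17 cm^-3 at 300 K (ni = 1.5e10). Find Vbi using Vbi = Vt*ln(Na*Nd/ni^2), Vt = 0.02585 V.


Step 1: Compute Na*Nd/ni^2 = 3.03e+17 * 6.63e+15 / (1.5e10)^2 = 8.9284e+12
Step 2: ln(8.9284e+12) = 29.8203
Step 3: Vbi = 0.02585 * 29.8203 = 0.771 V

0.771


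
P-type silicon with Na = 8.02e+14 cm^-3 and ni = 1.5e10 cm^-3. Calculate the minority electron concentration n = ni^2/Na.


Step 1: Majority hole concentration p ≈ Na = 8.02e+14 cm^-3
Step 2: n = ni^2 / Na = (1.5e10)^2 / 8.02e+14
Step 3: n = 2.81e+05 cm^-3

2.81e+05


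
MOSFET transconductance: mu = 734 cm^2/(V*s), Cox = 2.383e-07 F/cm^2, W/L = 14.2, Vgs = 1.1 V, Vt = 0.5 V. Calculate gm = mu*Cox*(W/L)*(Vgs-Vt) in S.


Step 1: Vov = Vgs - Vt = 1.1 - 0.5 = 0.6 V
Step 2: gm = mu * Cox * (W/L) * Vov
Step 3: gm = 734 * 2.383e-07 * 14.2 * 0.6 = 1.49e-03 S

1.49e-03


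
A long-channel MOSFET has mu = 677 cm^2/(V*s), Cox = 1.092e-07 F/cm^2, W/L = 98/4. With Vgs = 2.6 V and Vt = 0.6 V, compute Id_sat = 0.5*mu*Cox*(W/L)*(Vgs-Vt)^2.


Step 1: Overdrive voltage Vov = Vgs - Vt = 2.6 - 0.6 = 2.0 V
Step 2: W/L = 98/4 = 24.5
Step 3: Id = 0.5 * 677 * 1.092e-07 * 24.5 * 2.0^2
Step 4: Id = 3.62e-03 A

3.62e-03


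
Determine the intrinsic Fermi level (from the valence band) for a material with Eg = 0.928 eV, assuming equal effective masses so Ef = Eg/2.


Step 1: For an intrinsic semiconductor, the Fermi level sits at midgap.
Step 2: Ef = Eg / 2 = 0.928 / 2 = 0.464 eV

0.464


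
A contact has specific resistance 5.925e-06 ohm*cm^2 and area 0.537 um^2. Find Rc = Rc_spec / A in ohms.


Step 1: Convert area to cm^2: 0.537 um^2 = 5.3700e-09 cm^2
Step 2: Rc = Rc_spec / A = 5.925e-06 / 5.3700e-09
Step 3: Rc = 1.10e+03 ohms

1.10e+03


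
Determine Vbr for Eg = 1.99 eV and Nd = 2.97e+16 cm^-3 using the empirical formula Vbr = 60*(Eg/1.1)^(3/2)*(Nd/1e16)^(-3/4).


Step 1: Eg/1.1 = 1.99/1.1 = 1.809091
Step 2: (Eg/1.1)^1.5 = 1.809091^1.5 = 2.433272
Step 3: (Nd/1e16)^(-0.75) = (2.97)^(-0.75) = 0.442011
Step 4: Vbr = 60 * 2.433272 * 0.442011 = 64.5 V

64.5


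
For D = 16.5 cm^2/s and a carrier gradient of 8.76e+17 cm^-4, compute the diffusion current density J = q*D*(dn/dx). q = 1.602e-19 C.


Step 1: J = q * D * (dn/dx)
Step 2: J = 1.602e-19 * 16.5 * 8.76e+17
Step 3: J = 2.32e+00 A/cm^2

2.32e+00


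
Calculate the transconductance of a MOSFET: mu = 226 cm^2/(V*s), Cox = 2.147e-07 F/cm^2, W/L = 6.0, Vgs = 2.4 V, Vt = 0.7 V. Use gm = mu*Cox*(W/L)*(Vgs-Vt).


Step 1: Vov = Vgs - Vt = 2.4 - 0.7 = 1.7 V
Step 2: gm = mu * Cox * (W/L) * Vov
Step 3: gm = 226 * 2.147e-07 * 6.0 * 1.7 = 4.95e-04 S

4.95e-04


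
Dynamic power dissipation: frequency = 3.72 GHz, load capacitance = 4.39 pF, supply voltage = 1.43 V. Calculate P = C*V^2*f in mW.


Step 1: V^2 = 1.43^2 = 2.0449 V^2
Step 2: P = C*V^2*f = 4.39e-12 F * 2.0449 * 3.72e9 Hz
Step 3: P = 3.339485292e-02 W
Step 4: P = 33.395 mW

33.395


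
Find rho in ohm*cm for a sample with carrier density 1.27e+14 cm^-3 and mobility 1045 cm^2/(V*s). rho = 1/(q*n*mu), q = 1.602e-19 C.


Step 1: sigma = q * n * mu = 1.602e-19 * 1.27e+14 * 1045 = 2.12609e-02 S/cm
Step 2: rho = 1 / sigma = 1 / 2.12609e-02 = 47.03 ohm*cm

47.03


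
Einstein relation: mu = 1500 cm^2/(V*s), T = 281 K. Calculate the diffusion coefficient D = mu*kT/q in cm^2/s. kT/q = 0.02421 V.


Step 1: D = mu * (kT/q)
Step 2: D = 1500 * 0.02421
Step 3: D = 36.32 cm^2/s

36.32


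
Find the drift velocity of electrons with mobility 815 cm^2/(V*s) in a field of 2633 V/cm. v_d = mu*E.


Step 1: v_d = mu * E
Step 2: v_d = 815 * 2633 = 2145895
Step 3: v_d = 2.15e+06 cm/s

2.15e+06


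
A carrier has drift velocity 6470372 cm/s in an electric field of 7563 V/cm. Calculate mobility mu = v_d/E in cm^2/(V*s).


Step 1: mu = v_d / E
Step 2: mu = 6470372 / 7563
Step 3: mu = 855.53 cm^2/(V*s)

855.53


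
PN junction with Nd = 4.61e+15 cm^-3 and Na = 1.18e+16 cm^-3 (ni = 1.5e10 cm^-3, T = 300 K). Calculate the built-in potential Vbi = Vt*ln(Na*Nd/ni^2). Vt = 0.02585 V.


Step 1: Compute Na*Nd/ni^2 = 1.18e+16 * 4.61e+15 / (1.5e10)^2 = 2.4177e+11
Step 2: ln(2.4177e+11) = 26.2113
Step 3: Vbi = 0.02585 * 26.2113 = 0.678 V

0.678
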